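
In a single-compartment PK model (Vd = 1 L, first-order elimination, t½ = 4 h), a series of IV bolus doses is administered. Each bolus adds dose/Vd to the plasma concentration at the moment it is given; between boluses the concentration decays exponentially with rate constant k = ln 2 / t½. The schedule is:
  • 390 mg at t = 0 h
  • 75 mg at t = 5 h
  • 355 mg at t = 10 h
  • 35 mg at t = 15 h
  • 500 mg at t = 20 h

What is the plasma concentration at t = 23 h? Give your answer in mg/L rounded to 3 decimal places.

353.928 mg/L

k = ln 2 / 4 = 0.17329 per h
Dose 1 (390 mg at t=0 h): 390·exp(−0.17329·23) = 7.247 mg/L
Dose 2 (75 mg at t=5 h): 75·exp(−0.17329·18) = 3.315 mg/L
Dose 3 (355 mg at t=10 h): 355·exp(−0.17329·13) = 37.315 mg/L
Dose 4 (35 mg at t=15 h): 35·exp(−0.17329·8) = 8.750 mg/L
Dose 5 (500 mg at t=20 h): 500·exp(−0.17329·3) = 297.302 mg/L
C(23) = 7.247 + 3.315 + 37.315 + 8.750 + 297.302 = 353.928 mg/L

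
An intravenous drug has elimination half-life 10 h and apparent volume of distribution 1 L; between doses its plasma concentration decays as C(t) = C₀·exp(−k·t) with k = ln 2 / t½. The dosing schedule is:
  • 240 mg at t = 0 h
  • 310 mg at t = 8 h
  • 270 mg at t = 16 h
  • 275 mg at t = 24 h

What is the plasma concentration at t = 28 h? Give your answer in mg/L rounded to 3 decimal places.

437.896 mg/L

k = ln 2 / 10 = 0.06931 per h
Dose 1 (240 mg at t=0 h): 240·exp(−0.06931·28) = 34.461 mg/L
Dose 2 (310 mg at t=8 h): 310·exp(−0.06931·20) = 77.500 mg/L
Dose 3 (270 mg at t=16 h): 270·exp(−0.06931·12) = 117.524 mg/L
Dose 4 (275 mg at t=24 h): 275·exp(−0.06931·4) = 208.411 mg/L
C(28) = 34.461 + 77.500 + 117.524 + 208.411 = 437.896 mg/L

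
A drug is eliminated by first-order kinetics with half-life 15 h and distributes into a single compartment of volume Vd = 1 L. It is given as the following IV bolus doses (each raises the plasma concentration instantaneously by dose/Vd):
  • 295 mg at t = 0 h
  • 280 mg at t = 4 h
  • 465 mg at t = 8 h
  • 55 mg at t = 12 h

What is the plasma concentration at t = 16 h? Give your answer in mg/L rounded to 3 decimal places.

k = ln 2 / 15 = 0.04621 per h
Dose 1 (295 mg at t=0 h): 295·exp(−0.04621·16) = 140.839 mg/L
Dose 2 (280 mg at t=4 h): 280·exp(−0.04621·12) = 160.818 mg/L
Dose 3 (465 mg at t=8 h): 465·exp(−0.04621·8) = 321.295 mg/L
Dose 4 (55 mg at t=12 h): 55·exp(−0.04621·4) = 45.718 mg/L
C(16) = 140.839 + 160.818 + 321.295 + 45.718 = 668.670 mg/L

668.670 mg/L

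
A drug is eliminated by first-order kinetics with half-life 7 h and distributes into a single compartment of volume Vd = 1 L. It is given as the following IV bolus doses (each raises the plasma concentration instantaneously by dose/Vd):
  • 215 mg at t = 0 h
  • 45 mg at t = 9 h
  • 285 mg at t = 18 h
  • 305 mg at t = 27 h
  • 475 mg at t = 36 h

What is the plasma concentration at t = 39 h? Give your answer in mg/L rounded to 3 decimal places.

488.327 mg/L

k = ln 2 / 7 = 0.09902 per h
Dose 1 (215 mg at t=0 h): 215·exp(−0.09902·39) = 4.521 mg/L
Dose 2 (45 mg at t=9 h): 45·exp(−0.09902·30) = 2.307 mg/L
Dose 3 (285 mg at t=18 h): 285·exp(−0.09902·21) = 35.625 mg/L
Dose 4 (305 mg at t=27 h): 305·exp(−0.09902·12) = 92.950 mg/L
Dose 5 (475 mg at t=36 h): 475·exp(−0.09902·3) = 352.924 mg/L
C(39) = 4.521 + 2.307 + 35.625 + 92.950 + 352.924 = 488.327 mg/L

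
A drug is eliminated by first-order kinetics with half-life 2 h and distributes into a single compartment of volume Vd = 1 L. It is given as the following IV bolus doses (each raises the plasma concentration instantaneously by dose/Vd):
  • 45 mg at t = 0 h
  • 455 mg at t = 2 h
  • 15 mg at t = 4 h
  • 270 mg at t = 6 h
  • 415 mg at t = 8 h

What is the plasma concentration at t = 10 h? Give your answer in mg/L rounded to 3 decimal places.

k = ln 2 / 2 = 0.34657 per h
Dose 1 (45 mg at t=0 h): 45·exp(−0.34657·10) = 1.406 mg/L
Dose 2 (455 mg at t=2 h): 455·exp(−0.34657·8) = 28.438 mg/L
Dose 3 (15 mg at t=4 h): 15·exp(−0.34657·6) = 1.875 mg/L
Dose 4 (270 mg at t=6 h): 270·exp(−0.34657·4) = 67.500 mg/L
Dose 5 (415 mg at t=8 h): 415·exp(−0.34657·2) = 207.500 mg/L
C(10) = 1.406 + 28.438 + 1.875 + 67.500 + 207.500 = 306.719 mg/L

306.719 mg/L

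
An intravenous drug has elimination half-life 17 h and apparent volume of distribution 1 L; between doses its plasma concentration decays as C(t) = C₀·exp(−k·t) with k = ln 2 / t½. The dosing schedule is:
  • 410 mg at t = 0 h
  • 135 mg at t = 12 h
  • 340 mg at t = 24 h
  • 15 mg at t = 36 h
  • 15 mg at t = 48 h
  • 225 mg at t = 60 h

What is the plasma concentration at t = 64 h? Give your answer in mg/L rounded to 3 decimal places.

k = ln 2 / 17 = 0.04077 per h
Dose 1 (410 mg at t=0 h): 410·exp(−0.04077·64) = 30.164 mg/L
Dose 2 (135 mg at t=12 h): 135·exp(−0.04077·52) = 16.201 mg/L
Dose 3 (340 mg at t=24 h): 340·exp(−0.04077·40) = 66.554 mg/L
Dose 4 (15 mg at t=36 h): 15·exp(−0.04077·28) = 4.789 mg/L
Dose 5 (15 mg at t=48 h): 15·exp(−0.04077·16) = 7.812 mg/L
Dose 6 (225 mg at t=60 h): 225·exp(−0.04077·4) = 191.140 mg/L
C(64) = 30.164 + 16.201 + 66.554 + 4.789 + 7.812 + 191.140 = 316.661 mg/L

316.661 mg/L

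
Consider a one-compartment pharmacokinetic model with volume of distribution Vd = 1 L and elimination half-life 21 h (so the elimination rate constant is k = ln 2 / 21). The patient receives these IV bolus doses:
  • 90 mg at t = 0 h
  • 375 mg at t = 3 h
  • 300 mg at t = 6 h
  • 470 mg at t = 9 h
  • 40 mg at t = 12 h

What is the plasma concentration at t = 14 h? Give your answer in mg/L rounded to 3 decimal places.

983.841 mg/L

k = ln 2 / 21 = 0.03301 per h
Dose 1 (90 mg at t=0 h): 90·exp(−0.03301·14) = 56.696 mg/L
Dose 2 (375 mg at t=3 h): 375·exp(−0.03301·11) = 260.825 mg/L
Dose 3 (300 mg at t=6 h): 300·exp(−0.03301·8) = 230.379 mg/L
Dose 4 (470 mg at t=9 h): 470·exp(−0.03301·5) = 398.496 mg/L
Dose 5 (40 mg at t=12 h): 40·exp(−0.03301·2) = 37.445 mg/L
C(14) = 56.696 + 260.825 + 230.379 + 398.496 + 37.445 = 983.841 mg/L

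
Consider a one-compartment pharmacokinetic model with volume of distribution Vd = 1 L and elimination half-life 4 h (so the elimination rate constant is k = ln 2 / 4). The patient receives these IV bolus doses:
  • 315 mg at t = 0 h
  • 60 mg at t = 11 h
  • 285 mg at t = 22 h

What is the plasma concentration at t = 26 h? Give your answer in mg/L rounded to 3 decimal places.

k = ln 2 / 4 = 0.17329 per h
Dose 1 (315 mg at t=0 h): 315·exp(−0.17329·26) = 3.480 mg/L
Dose 2 (60 mg at t=11 h): 60·exp(−0.17329·15) = 4.460 mg/L
Dose 3 (285 mg at t=22 h): 285·exp(−0.17329·4) = 142.500 mg/L
C(26) = 3.480 + 4.460 + 142.500 = 150.440 mg/L

150.440 mg/L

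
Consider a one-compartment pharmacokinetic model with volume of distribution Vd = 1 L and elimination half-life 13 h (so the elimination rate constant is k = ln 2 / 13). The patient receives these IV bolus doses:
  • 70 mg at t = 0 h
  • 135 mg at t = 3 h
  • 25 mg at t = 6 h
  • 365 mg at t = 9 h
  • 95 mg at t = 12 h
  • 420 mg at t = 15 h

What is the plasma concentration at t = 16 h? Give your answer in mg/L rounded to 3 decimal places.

838.245 mg/L

k = ln 2 / 13 = 0.05332 per h
Dose 1 (70 mg at t=0 h): 70·exp(−0.05332·16) = 29.826 mg/L
Dose 2 (135 mg at t=3 h): 135·exp(−0.05332·13) = 67.500 mg/L
Dose 3 (25 mg at t=6 h): 25·exp(−0.05332·10) = 14.668 mg/L
Dose 4 (365 mg at t=9 h): 365·exp(−0.05332·7) = 251.304 mg/L
Dose 5 (95 mg at t=12 h): 95·exp(−0.05332·4) = 76.754 mg/L
Dose 6 (420 mg at t=15 h): 420·exp(−0.05332·1) = 398.193 mg/L
C(16) = 29.826 + 67.500 + 14.668 + 251.304 + 76.754 + 398.193 = 838.245 mg/L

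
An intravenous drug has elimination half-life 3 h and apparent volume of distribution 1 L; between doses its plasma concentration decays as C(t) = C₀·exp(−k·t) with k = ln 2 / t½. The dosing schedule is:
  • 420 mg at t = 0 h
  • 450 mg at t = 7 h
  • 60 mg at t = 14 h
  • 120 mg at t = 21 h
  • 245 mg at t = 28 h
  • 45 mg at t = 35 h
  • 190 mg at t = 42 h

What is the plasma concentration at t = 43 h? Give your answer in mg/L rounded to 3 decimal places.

166.495 mg/L

k = ln 2 / 3 = 0.23105 per h
Dose 1 (420 mg at t=0 h): 420·exp(−0.23105·43) = 0.020 mg/L
Dose 2 (450 mg at t=7 h): 450·exp(−0.23105·36) = 0.110 mg/L
Dose 3 (60 mg at t=14 h): 60·exp(−0.23105·29) = 0.074 mg/L
Dose 4 (120 mg at t=21 h): 120·exp(−0.23105·22) = 0.744 mg/L
Dose 5 (245 mg at t=28 h): 245·exp(−0.23105·15) = 7.656 mg/L
Dose 6 (45 mg at t=35 h): 45·exp(−0.23105·8) = 7.087 mg/L
Dose 7 (190 mg at t=42 h): 190·exp(−0.23105·1) = 150.803 mg/L
C(43) = 0.020 + 0.110 + 0.074 + 0.744 + 7.656 + 7.087 + 150.803 = 166.495 mg/L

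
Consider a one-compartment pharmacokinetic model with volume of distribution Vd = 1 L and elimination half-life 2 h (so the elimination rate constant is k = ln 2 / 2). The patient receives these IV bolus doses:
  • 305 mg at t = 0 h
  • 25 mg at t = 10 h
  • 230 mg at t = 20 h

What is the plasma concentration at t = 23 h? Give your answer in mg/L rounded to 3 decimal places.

81.699 mg/L

k = ln 2 / 2 = 0.34657 per h
Dose 1 (305 mg at t=0 h): 305·exp(−0.34657·23) = 0.105 mg/L
Dose 2 (25 mg at t=10 h): 25·exp(−0.34657·13) = 0.276 mg/L
Dose 3 (230 mg at t=20 h): 230·exp(−0.34657·3) = 81.317 mg/L
C(23) = 0.105 + 0.276 + 81.317 = 81.699 mg/L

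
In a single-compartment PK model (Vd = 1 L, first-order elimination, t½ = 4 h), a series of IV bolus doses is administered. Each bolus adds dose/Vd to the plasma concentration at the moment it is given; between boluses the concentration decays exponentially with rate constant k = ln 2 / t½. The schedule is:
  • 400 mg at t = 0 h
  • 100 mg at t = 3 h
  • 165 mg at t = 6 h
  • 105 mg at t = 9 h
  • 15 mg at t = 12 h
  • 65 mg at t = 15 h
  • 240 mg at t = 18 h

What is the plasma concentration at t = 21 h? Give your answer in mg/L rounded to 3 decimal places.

209.159 mg/L

k = ln 2 / 4 = 0.17329 per h
Dose 1 (400 mg at t=0 h): 400·exp(−0.17329·21) = 10.511 mg/L
Dose 2 (100 mg at t=3 h): 100·exp(−0.17329·18) = 4.419 mg/L
Dose 3 (165 mg at t=6 h): 165·exp(−0.17329·15) = 12.264 mg/L
Dose 4 (105 mg at t=9 h): 105·exp(−0.17329·12) = 13.125 mg/L
Dose 5 (15 mg at t=12 h): 15·exp(−0.17329·9) = 3.153 mg/L
Dose 6 (65 mg at t=15 h): 65·exp(−0.17329·6) = 22.981 mg/L
Dose 7 (240 mg at t=18 h): 240·exp(−0.17329·3) = 142.705 mg/L
C(21) = 10.511 + 4.419 + 12.264 + 13.125 + 3.153 + 22.981 + 142.705 = 209.159 mg/L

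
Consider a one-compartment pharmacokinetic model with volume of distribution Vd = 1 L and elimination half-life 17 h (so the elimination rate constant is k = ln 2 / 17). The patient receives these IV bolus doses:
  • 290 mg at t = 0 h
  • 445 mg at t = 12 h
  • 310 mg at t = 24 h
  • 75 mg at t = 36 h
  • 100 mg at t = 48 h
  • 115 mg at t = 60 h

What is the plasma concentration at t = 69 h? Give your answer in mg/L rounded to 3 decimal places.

k = ln 2 / 17 = 0.04077 per h
Dose 1 (290 mg at t=0 h): 290·exp(−0.04077·69) = 17.401 mg/L
Dose 2 (445 mg at t=12 h): 445·exp(−0.04077·57) = 43.554 mg/L
Dose 3 (310 mg at t=24 h): 310·exp(−0.04077·45) = 49.490 mg/L
Dose 4 (75 mg at t=36 h): 75·exp(−0.04077·33) = 19.530 mg/L
Dose 5 (100 mg at t=48 h): 100·exp(−0.04077·21) = 42.476 mg/L
Dose 6 (115 mg at t=60 h): 115·exp(−0.04077·9) = 79.676 mg/L
C(69) = 17.401 + 43.554 + 49.490 + 19.530 + 42.476 + 79.676 = 252.127 mg/L

252.127 mg/L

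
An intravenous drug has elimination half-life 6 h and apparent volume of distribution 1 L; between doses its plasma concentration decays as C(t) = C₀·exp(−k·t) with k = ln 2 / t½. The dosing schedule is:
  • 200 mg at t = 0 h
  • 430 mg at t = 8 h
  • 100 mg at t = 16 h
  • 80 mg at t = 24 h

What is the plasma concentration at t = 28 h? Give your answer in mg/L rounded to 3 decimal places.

125.933 mg/L

k = ln 2 / 6 = 0.11552 per h
Dose 1 (200 mg at t=0 h): 200·exp(−0.11552·28) = 7.875 mg/L
Dose 2 (430 mg at t=8 h): 430·exp(−0.11552·20) = 42.661 mg/L
Dose 3 (100 mg at t=16 h): 100·exp(−0.11552·12) = 25.000 mg/L
Dose 4 (80 mg at t=24 h): 80·exp(−0.11552·4) = 50.397 mg/L
C(28) = 7.875 + 42.661 + 25.000 + 50.397 = 125.933 mg/L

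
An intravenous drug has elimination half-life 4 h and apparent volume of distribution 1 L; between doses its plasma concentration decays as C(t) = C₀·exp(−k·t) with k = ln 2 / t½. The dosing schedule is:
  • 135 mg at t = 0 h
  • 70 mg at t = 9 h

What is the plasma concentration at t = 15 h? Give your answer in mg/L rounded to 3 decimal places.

34.783 mg/L

k = ln 2 / 4 = 0.17329 per h
Dose 1 (135 mg at t=0 h): 135·exp(−0.17329·15) = 10.034 mg/L
Dose 2 (70 mg at t=9 h): 70·exp(−0.17329·6) = 24.749 mg/L
C(15) = 10.034 + 24.749 = 34.783 mg/L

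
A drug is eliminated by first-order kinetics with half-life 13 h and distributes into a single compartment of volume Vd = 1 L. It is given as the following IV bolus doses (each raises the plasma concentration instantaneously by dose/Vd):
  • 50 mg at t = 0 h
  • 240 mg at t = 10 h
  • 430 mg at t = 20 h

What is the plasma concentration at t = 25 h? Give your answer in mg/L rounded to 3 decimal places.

k = ln 2 / 13 = 0.05332 per h
Dose 1 (50 mg at t=0 h): 50·exp(−0.05332·25) = 13.185 mg/L
Dose 2 (240 mg at t=10 h): 240·exp(−0.05332·15) = 107.862 mg/L
Dose 3 (430 mg at t=20 h): 430·exp(−0.05332·5) = 329.373 mg/L
C(25) = 13.185 + 107.862 + 329.373 = 450.419 mg/L

450.419 mg/L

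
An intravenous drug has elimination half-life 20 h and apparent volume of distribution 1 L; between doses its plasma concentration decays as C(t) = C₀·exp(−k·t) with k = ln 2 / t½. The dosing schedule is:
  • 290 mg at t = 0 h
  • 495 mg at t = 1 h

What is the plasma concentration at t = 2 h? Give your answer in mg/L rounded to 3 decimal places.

748.718 mg/L

k = ln 2 / 20 = 0.03466 per h
Dose 1 (290 mg at t=0 h): 290·exp(−0.03466·2) = 270.580 mg/L
Dose 2 (495 mg at t=1 h): 495·exp(−0.03466·1) = 478.138 mg/L
C(2) = 270.580 + 478.138 = 748.718 mg/L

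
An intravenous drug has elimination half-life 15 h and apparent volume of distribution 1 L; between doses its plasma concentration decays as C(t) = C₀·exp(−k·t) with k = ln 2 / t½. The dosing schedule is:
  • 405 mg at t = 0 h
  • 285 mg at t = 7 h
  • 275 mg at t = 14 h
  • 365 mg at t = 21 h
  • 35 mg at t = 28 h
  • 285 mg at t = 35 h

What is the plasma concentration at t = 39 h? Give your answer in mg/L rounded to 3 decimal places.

635.211 mg/L

k = ln 2 / 15 = 0.04621 per h
Dose 1 (405 mg at t=0 h): 405·exp(−0.04621·39) = 66.800 mg/L
Dose 2 (285 mg at t=7 h): 285·exp(−0.04621·32) = 64.960 mg/L
Dose 3 (275 mg at t=14 h): 275·exp(−0.04621·25) = 86.620 mg/L
Dose 4 (365 mg at t=21 h): 365·exp(−0.04621·18) = 158.875 mg/L
Dose 5 (35 mg at t=28 h): 35·exp(−0.04621·11) = 21.053 mg/L
Dose 6 (285 mg at t=35 h): 285·exp(−0.04621·4) = 236.903 mg/L
C(39) = 66.800 + 64.960 + 86.620 + 158.875 + 21.053 + 236.903 = 635.211 mg/L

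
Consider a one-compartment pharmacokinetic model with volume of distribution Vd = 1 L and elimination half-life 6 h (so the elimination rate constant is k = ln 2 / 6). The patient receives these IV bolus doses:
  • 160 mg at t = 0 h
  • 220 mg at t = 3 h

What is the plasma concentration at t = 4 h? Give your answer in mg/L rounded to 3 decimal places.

k = ln 2 / 6 = 0.11552 per h
Dose 1 (160 mg at t=0 h): 160·exp(−0.11552·4) = 100.794 mg/L
Dose 2 (220 mg at t=3 h): 220·exp(−0.11552·1) = 195.998 mg/L
C(4) = 100.794 + 195.998 = 296.791 mg/L

296.791 mg/L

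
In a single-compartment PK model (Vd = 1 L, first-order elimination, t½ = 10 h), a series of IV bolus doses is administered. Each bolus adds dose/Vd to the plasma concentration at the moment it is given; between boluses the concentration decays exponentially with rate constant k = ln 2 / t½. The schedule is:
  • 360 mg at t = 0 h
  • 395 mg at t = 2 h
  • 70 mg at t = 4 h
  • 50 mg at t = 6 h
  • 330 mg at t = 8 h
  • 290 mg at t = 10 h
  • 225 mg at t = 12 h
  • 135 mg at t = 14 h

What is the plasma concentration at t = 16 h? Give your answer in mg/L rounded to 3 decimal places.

992.808 mg/L

k = ln 2 / 10 = 0.06931 per h
Dose 1 (360 mg at t=0 h): 360·exp(−0.06931·16) = 118.756 mg/L
Dose 2 (395 mg at t=2 h): 395·exp(−0.06931·14) = 149.677 mg/L
Dose 3 (70 mg at t=4 h): 70·exp(−0.06931·12) = 30.469 mg/L
Dose 4 (50 mg at t=6 h): 50·exp(−0.06931·10) = 25.000 mg/L
Dose 5 (330 mg at t=8 h): 330·exp(−0.06931·8) = 189.535 mg/L
Dose 6 (290 mg at t=10 h): 290·exp(−0.06931·6) = 191.329 mg/L
Dose 7 (225 mg at t=12 h): 225·exp(−0.06931·4) = 170.518 mg/L
Dose 8 (135 mg at t=14 h): 135·exp(−0.06931·2) = 117.524 mg/L
C(16) = 118.756 + 149.677 + 30.469 + 25.000 + 189.535 + 191.329 + 170.518 + 117.524 = 992.808 mg/L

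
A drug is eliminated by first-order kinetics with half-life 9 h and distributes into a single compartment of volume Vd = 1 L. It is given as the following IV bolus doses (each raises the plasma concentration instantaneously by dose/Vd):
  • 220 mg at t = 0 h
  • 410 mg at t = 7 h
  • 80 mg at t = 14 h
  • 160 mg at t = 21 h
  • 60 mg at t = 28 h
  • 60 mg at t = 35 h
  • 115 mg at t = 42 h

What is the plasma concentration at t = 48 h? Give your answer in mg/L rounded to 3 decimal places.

k = ln 2 / 9 = 0.07702 per h
Dose 1 (220 mg at t=0 h): 220·exp(−0.07702·48) = 5.457 mg/L
Dose 2 (410 mg at t=7 h): 410·exp(−0.07702·41) = 17.435 mg/L
Dose 3 (80 mg at t=14 h): 80·exp(−0.07702·34) = 5.833 mg/L
Dose 4 (160 mg at t=21 h): 160·exp(−0.07702·27) = 20.000 mg/L
Dose 5 (60 mg at t=28 h): 60·exp(−0.07702·20) = 12.859 mg/L
Dose 6 (60 mg at t=35 h): 60·exp(−0.07702·13) = 22.046 mg/L
Dose 7 (115 mg at t=42 h): 115·exp(−0.07702·6) = 72.445 mg/L
C(48) = 5.457 + 17.435 + 5.833 + 20.000 + 12.859 + 22.046 + 72.445 = 156.075 mg/L

156.075 mg/L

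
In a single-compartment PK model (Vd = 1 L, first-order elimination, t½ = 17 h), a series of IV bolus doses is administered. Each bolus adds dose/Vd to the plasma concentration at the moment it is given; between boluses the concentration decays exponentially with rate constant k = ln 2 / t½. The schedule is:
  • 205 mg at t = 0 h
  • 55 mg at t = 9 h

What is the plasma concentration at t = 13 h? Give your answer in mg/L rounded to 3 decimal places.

167.381 mg/L

k = ln 2 / 17 = 0.04077 per h
Dose 1 (205 mg at t=0 h): 205·exp(−0.04077·13) = 120.658 mg/L
Dose 2 (55 mg at t=9 h): 55·exp(−0.04077·4) = 46.723 mg/L
C(13) = 120.658 + 46.723 = 167.381 mg/L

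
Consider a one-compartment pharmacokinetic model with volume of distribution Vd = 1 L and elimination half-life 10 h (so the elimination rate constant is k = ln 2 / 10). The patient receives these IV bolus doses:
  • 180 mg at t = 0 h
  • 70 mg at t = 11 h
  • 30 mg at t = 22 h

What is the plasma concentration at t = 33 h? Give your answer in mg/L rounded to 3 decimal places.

47.506 mg/L

k = ln 2 / 10 = 0.06931 per h
Dose 1 (180 mg at t=0 h): 180·exp(−0.06931·33) = 18.276 mg/L
Dose 2 (70 mg at t=11 h): 70·exp(−0.06931·22) = 15.235 mg/L
Dose 3 (30 mg at t=22 h): 30·exp(−0.06931·11) = 13.995 mg/L
C(33) = 18.276 + 15.235 + 13.995 = 47.506 mg/L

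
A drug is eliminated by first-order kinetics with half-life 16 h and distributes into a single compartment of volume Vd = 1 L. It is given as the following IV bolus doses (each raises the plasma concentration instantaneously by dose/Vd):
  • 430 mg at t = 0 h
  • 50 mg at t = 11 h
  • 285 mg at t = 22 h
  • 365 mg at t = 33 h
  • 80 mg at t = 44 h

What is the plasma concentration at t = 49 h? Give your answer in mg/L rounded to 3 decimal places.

k = ln 2 / 16 = 0.04332 per h
Dose 1 (430 mg at t=0 h): 430·exp(−0.04332·49) = 51.471 mg/L
Dose 2 (50 mg at t=11 h): 50·exp(−0.04332·38) = 9.639 mg/L
Dose 3 (285 mg at t=22 h): 285·exp(−0.04332·27) = 88.482 mg/L
Dose 4 (365 mg at t=33 h): 365·exp(−0.04332·16) = 182.500 mg/L
Dose 5 (80 mg at t=44 h): 80·exp(−0.04332·5) = 64.420 mg/L
C(49) = 51.471 + 9.639 + 88.482 + 182.500 + 64.420 = 396.512 mg/L

396.512 mg/L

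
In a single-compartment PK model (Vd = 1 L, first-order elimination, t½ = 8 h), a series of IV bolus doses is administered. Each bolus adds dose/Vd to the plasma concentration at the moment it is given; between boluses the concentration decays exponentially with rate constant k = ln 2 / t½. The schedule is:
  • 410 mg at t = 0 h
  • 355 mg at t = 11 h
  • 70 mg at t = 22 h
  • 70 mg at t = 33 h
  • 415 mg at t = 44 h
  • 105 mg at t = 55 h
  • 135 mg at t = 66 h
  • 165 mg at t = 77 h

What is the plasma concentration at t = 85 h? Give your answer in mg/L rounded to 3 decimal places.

130.136 mg/L

k = ln 2 / 8 = 0.08664 per h
Dose 1 (410 mg at t=0 h): 410·exp(−0.08664·85) = 0.260 mg/L
Dose 2 (355 mg at t=11 h): 355·exp(−0.08664·74) = 0.583 mg/L
Dose 3 (70 mg at t=22 h): 70·exp(−0.08664·63) = 0.298 mg/L
Dose 4 (70 mg at t=33 h): 70·exp(−0.08664·52) = 0.773 mg/L
Dose 5 (415 mg at t=44 h): 415·exp(−0.08664·41) = 11.892 mg/L
Dose 6 (105 mg at t=55 h): 105·exp(−0.08664·30) = 7.804 mg/L
Dose 7 (135 mg at t=66 h): 135·exp(−0.08664·19) = 26.025 mg/L
Dose 8 (165 mg at t=77 h): 165·exp(−0.08664·8) = 82.500 mg/L
C(85) = 0.260 + 0.583 + 0.298 + 0.773 + 11.892 + 7.804 + 26.025 + 82.500 = 130.136 mg/L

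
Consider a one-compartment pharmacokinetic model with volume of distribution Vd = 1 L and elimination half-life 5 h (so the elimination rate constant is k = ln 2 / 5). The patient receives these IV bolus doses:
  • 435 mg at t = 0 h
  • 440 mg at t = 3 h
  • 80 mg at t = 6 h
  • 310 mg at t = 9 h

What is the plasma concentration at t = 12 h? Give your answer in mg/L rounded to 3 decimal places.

k = ln 2 / 5 = 0.13863 per h
Dose 1 (435 mg at t=0 h): 435·exp(−0.13863·12) = 82.417 mg/L
Dose 2 (440 mg at t=3 h): 440·exp(−0.13863·9) = 126.357 mg/L
Dose 3 (80 mg at t=6 h): 80·exp(−0.13863·6) = 34.822 mg/L
Dose 4 (310 mg at t=9 h): 310·exp(−0.13863·3) = 204.524 mg/L
C(12) = 82.417 + 126.357 + 34.822 + 204.524 = 448.120 mg/L

448.120 mg/L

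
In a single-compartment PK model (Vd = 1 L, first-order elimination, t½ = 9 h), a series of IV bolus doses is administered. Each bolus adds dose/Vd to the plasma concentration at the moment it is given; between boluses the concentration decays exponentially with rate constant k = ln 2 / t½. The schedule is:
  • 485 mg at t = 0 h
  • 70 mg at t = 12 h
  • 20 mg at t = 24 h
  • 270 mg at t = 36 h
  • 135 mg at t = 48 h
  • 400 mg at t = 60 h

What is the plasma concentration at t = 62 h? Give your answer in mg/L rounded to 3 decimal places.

431.929 mg/L

k = ln 2 / 9 = 0.07702 per h
Dose 1 (485 mg at t=0 h): 485·exp(−0.07702·62) = 4.092 mg/L
Dose 2 (70 mg at t=12 h): 70·exp(−0.07702·50) = 1.488 mg/L
Dose 3 (20 mg at t=24 h): 20·exp(−0.07702·38) = 1.072 mg/L
Dose 4 (270 mg at t=36 h): 270·exp(−0.07702·26) = 36.452 mg/L
Dose 5 (135 mg at t=48 h): 135·exp(−0.07702·14) = 45.927 mg/L
Dose 6 (400 mg at t=60 h): 400·exp(−0.07702·2) = 342.898 mg/L
C(62) = 4.092 + 1.488 + 1.072 + 36.452 + 45.927 + 342.898 = 431.929 mg/L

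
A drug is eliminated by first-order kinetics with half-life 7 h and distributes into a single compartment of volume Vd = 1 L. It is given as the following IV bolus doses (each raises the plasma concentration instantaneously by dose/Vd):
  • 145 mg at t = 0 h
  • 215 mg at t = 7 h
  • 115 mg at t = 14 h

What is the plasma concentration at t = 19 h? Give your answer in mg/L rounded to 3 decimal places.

157.710 mg/L

k = ln 2 / 7 = 0.09902 per h
Dose 1 (145 mg at t=0 h): 145·exp(−0.09902·19) = 22.095 mg/L
Dose 2 (215 mg at t=7 h): 215·exp(−0.09902·12) = 65.522 mg/L
Dose 3 (115 mg at t=14 h): 115·exp(−0.09902·5) = 70.093 mg/L
C(19) = 22.095 + 65.522 + 70.093 = 157.710 mg/L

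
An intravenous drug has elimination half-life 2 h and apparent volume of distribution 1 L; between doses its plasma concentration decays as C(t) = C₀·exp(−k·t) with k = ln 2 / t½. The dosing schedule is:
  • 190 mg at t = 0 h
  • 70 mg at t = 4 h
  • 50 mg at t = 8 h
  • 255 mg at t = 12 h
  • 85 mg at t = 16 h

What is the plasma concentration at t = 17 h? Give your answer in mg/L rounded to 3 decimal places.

k = ln 2 / 2 = 0.34657 per h
Dose 1 (190 mg at t=0 h): 190·exp(−0.34657·17) = 0.525 mg/L
Dose 2 (70 mg at t=4 h): 70·exp(−0.34657·13) = 0.773 mg/L
Dose 3 (50 mg at t=8 h): 50·exp(−0.34657·9) = 2.210 mg/L
Dose 4 (255 mg at t=12 h): 255·exp(−0.34657·5) = 45.078 mg/L
Dose 5 (85 mg at t=16 h): 85·exp(−0.34657·1) = 60.104 mg/L
C(17) = 0.525 + 0.773 + 2.210 + 45.078 + 60.104 = 108.690 mg/L

108.690 mg/L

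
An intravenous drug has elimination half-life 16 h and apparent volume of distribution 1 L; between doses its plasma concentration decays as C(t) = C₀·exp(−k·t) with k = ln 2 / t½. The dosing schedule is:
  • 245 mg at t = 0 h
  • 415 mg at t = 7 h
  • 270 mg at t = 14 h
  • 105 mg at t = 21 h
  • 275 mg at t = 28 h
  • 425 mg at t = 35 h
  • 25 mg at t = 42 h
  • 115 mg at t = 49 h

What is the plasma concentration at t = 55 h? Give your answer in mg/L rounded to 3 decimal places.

k = ln 2 / 16 = 0.04332 per h
Dose 1 (245 mg at t=0 h): 245·exp(−0.04332·55) = 22.614 mg/L
Dose 2 (415 mg at t=7 h): 415·exp(−0.04332·48) = 51.875 mg/L
Dose 3 (270 mg at t=14 h): 270·exp(−0.04332·41) = 45.706 mg/L
Dose 4 (105 mg at t=21 h): 105·exp(−0.04332·34) = 24.071 mg/L
Dose 5 (275 mg at t=28 h): 275·exp(−0.04332·27) = 85.378 mg/L
Dose 6 (425 mg at t=35 h): 425·exp(−0.04332·20) = 178.690 mg/L
Dose 7 (25 mg at t=42 h): 25·exp(−0.04332·13) = 14.235 mg/L
Dose 8 (115 mg at t=49 h): 115·exp(−0.04332·6) = 88.677 mg/L
C(55) = 22.614 + 51.875 + 45.706 + 24.071 + 85.378 + 178.690 + 14.235 + 88.677 = 511.247 mg/L

511.247 mg/L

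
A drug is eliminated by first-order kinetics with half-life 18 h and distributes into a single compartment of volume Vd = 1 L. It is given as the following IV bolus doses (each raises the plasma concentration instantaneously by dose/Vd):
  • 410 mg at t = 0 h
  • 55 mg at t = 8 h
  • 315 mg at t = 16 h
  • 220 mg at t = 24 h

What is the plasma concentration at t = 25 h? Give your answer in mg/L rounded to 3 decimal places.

k = ln 2 / 18 = 0.03851 per h
Dose 1 (410 mg at t=0 h): 410·exp(−0.03851·25) = 156.562 mg/L
Dose 2 (55 mg at t=8 h): 55·exp(−0.03851·17) = 28.580 mg/L
Dose 3 (315 mg at t=16 h): 315·exp(−0.03851·9) = 222.739 mg/L
Dose 4 (220 mg at t=24 h): 220·exp(−0.03851·1) = 211.689 mg/L
C(25) = 156.562 + 28.580 + 222.739 + 211.689 = 619.570 mg/L

619.570 mg/L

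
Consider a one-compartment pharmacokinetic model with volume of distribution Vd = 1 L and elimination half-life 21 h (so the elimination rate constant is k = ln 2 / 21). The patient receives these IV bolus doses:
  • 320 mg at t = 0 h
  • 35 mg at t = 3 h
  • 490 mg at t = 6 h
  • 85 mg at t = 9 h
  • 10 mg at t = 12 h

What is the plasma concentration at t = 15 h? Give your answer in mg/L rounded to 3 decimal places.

661.450 mg/L

k = ln 2 / 21 = 0.03301 per h
Dose 1 (320 mg at t=0 h): 320·exp(−0.03301·15) = 195.042 mg/L
Dose 2 (35 mg at t=3 h): 35·exp(−0.03301·12) = 23.553 mg/L
Dose 3 (490 mg at t=6 h): 490·exp(−0.03301·9) = 364.069 mg/L
Dose 4 (85 mg at t=9 h): 85·exp(−0.03301·6) = 69.729 mg/L
Dose 5 (10 mg at t=12 h): 10·exp(−0.03301·3) = 9.057 mg/L
C(15) = 195.042 + 23.553 + 364.069 + 69.729 + 9.057 = 661.450 mg/L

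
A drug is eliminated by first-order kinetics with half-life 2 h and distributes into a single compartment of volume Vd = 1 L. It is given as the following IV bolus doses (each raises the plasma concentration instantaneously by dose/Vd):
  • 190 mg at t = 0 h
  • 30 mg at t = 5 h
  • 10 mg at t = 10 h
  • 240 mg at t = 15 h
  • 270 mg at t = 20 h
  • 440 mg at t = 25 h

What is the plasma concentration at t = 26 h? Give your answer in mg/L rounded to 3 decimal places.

350.263 mg/L

k = ln 2 / 2 = 0.34657 per h
Dose 1 (190 mg at t=0 h): 190·exp(−0.34657·26) = 0.023 mg/L
Dose 2 (30 mg at t=5 h): 30·exp(−0.34657·21) = 0.021 mg/L
Dose 3 (10 mg at t=10 h): 10·exp(−0.34657·16) = 0.039 mg/L
Dose 4 (240 mg at t=15 h): 240·exp(−0.34657·11) = 5.303 mg/L
Dose 5 (270 mg at t=20 h): 270·exp(−0.34657·6) = 33.750 mg/L
Dose 6 (440 mg at t=25 h): 440·exp(−0.34657·1) = 311.127 mg/L
C(26) = 0.023 + 0.021 + 0.039 + 5.303 + 33.750 + 311.127 = 350.263 mg/L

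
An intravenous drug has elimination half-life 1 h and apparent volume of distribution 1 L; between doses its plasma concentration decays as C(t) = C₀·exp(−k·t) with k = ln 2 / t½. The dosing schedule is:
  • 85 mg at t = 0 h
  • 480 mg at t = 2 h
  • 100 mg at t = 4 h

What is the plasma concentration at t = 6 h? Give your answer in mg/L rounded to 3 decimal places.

k = ln 2 / 1 = 0.69315 per h
Dose 1 (85 mg at t=0 h): 85·exp(−0.69315·6) = 1.328 mg/L
Dose 2 (480 mg at t=2 h): 480·exp(−0.69315·4) = 30.000 mg/L
Dose 3 (100 mg at t=4 h): 100·exp(−0.69315·2) = 25.000 mg/L
C(6) = 1.328 + 30.000 + 25.000 = 56.328 mg/L

56.328 mg/L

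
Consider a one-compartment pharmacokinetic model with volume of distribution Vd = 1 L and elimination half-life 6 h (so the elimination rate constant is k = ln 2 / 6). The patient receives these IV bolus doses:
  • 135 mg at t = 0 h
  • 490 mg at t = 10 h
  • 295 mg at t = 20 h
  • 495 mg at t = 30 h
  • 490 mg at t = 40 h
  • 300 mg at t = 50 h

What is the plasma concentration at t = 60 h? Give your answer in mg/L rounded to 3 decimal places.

163.132 mg/L

k = ln 2 / 6 = 0.11552 per h
Dose 1 (135 mg at t=0 h): 135·exp(−0.11552·60) = 0.132 mg/L
Dose 2 (490 mg at t=10 h): 490·exp(−0.11552·50) = 1.519 mg/L
Dose 3 (295 mg at t=20 h): 295·exp(−0.11552·40) = 2.904 mg/L
Dose 4 (495 mg at t=30 h): 495·exp(−0.11552·30) = 15.469 mg/L
Dose 5 (490 mg at t=40 h): 490·exp(−0.11552·20) = 48.614 mg/L
Dose 6 (300 mg at t=50 h): 300·exp(−0.11552·10) = 94.494 mg/L
C(60) = 0.132 + 1.519 + 2.904 + 15.469 + 48.614 + 94.494 = 163.132 mg/L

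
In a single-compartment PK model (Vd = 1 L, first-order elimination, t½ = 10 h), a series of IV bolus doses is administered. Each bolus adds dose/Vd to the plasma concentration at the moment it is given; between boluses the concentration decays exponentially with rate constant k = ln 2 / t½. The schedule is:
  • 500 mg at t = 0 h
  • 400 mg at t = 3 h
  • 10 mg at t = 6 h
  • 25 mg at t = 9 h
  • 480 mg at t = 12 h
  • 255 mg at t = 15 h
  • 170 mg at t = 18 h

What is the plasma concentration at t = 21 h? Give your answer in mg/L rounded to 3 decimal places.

k = ln 2 / 10 = 0.06931 per h
Dose 1 (500 mg at t=0 h): 500·exp(−0.06931·21) = 116.629 mg/L
Dose 2 (400 mg at t=3 h): 400·exp(−0.06931·18) = 114.870 mg/L
Dose 3 (10 mg at t=6 h): 10·exp(−0.06931·15) = 3.536 mg/L
Dose 4 (25 mg at t=9 h): 25·exp(−0.06931·12) = 10.882 mg/L
Dose 5 (480 mg at t=12 h): 480·exp(−0.06931·9) = 257.226 mg/L
Dose 6 (255 mg at t=15 h): 255·exp(−0.06931·6) = 168.237 mg/L
Dose 7 (170 mg at t=18 h): 170·exp(−0.06931·3) = 138.083 mg/L
C(21) = 116.629 + 114.870 + 3.536 + 10.882 + 257.226 + 168.237 + 138.083 = 809.462 mg/L

809.462 mg/L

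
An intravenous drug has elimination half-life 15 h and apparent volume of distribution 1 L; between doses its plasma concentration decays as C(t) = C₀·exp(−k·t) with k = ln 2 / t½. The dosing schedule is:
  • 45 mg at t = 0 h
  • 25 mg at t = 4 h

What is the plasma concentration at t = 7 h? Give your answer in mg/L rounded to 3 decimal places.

k = ln 2 / 15 = 0.04621 per h
Dose 1 (45 mg at t=0 h): 45·exp(−0.04621·7) = 32.564 mg/L
Dose 2 (25 mg at t=4 h): 25·exp(−0.04621·3) = 21.764 mg/L
C(7) = 32.564 + 21.764 = 54.327 mg/L

54.327 mg/L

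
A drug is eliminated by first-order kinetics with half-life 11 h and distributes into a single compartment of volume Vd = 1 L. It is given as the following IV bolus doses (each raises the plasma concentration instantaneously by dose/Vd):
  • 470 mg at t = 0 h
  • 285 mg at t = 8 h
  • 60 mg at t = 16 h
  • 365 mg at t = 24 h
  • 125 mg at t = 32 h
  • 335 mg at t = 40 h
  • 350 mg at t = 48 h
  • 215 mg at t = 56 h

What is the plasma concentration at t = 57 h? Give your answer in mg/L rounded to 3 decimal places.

617.111 mg/L

k = ln 2 / 11 = 0.06301 per h
Dose 1 (470 mg at t=0 h): 470·exp(−0.06301·57) = 12.948 mg/L
Dose 2 (285 mg at t=8 h): 285·exp(−0.06301·49) = 12.998 mg/L
Dose 3 (60 mg at t=16 h): 60·exp(−0.06301·41) = 4.530 mg/L
Dose 4 (365 mg at t=24 h): 365·exp(−0.06301·33) = 45.625 mg/L
Dose 5 (125 mg at t=32 h): 125·exp(−0.06301·25) = 25.867 mg/L
Dose 6 (335 mg at t=40 h): 335·exp(−0.06301·17) = 114.767 mg/L
Dose 7 (350 mg at t=48 h): 350·exp(−0.06301·9) = 198.505 mg/L
Dose 8 (215 mg at t=56 h): 215·exp(−0.06301·1) = 201.870 mg/L
C(57) = 12.948 + 12.998 + 4.530 + 45.625 + 25.867 + 114.767 + 198.505 + 201.870 = 617.111 mg/L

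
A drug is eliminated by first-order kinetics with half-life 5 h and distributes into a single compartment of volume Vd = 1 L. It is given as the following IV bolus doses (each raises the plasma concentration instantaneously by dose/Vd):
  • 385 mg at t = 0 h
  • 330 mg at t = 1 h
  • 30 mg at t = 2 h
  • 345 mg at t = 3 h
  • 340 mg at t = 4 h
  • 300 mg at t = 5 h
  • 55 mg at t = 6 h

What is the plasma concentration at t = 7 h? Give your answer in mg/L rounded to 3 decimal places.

1002.233 mg/L

k = ln 2 / 5 = 0.13863 per h
Dose 1 (385 mg at t=0 h): 385·exp(−0.13863·7) = 145.888 mg/L
Dose 2 (330 mg at t=1 h): 330·exp(−0.13863·6) = 143.641 mg/L
Dose 3 (30 mg at t=2 h): 30·exp(−0.13863·5) = 15.000 mg/L
Dose 4 (345 mg at t=3 h): 345·exp(−0.13863·4) = 198.150 mg/L
Dose 5 (340 mg at t=4 h): 340·exp(−0.13863·3) = 224.316 mg/L
Dose 6 (300 mg at t=5 h): 300·exp(−0.13863·2) = 227.357 mg/L
Dose 7 (55 mg at t=6 h): 55·exp(−0.13863·1) = 47.880 mg/L
C(7) = 145.888 + 143.641 + 15.000 + 198.150 + 224.316 + 227.357 + 47.880 = 1002.233 mg/L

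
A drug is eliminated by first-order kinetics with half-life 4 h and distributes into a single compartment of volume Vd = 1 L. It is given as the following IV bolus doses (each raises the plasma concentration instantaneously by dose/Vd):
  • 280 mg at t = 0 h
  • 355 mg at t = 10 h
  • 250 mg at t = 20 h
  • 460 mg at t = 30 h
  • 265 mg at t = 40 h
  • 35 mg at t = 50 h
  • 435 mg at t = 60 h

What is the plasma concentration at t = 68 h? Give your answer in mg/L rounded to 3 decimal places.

k = ln 2 / 4 = 0.17329 per h
Dose 1 (280 mg at t=0 h): 280·exp(−0.17329·68) = 0.002 mg/L
Dose 2 (355 mg at t=10 h): 355·exp(−0.17329·58) = 0.015 mg/L
Dose 3 (250 mg at t=20 h): 250·exp(−0.17329·48) = 0.061 mg/L
Dose 4 (460 mg at t=30 h): 460·exp(−0.17329·38) = 0.635 mg/L
Dose 5 (265 mg at t=40 h): 265·exp(−0.17329·28) = 2.070 mg/L
Dose 6 (35 mg at t=50 h): 35·exp(−0.17329·18) = 1.547 mg/L
Dose 7 (435 mg at t=60 h): 435·exp(−0.17329·8) = 108.750 mg/L
C(68) = 0.002 + 0.015 + 0.061 + 0.635 + 2.070 + 1.547 + 108.750 = 113.081 mg/L

113.081 mg/L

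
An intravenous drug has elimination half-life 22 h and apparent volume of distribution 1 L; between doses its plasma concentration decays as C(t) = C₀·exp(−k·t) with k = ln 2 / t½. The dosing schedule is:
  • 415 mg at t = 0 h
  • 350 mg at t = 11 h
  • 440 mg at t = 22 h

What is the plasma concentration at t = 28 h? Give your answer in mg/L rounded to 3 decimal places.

740.829 mg/L

k = ln 2 / 22 = 0.03151 per h
Dose 1 (415 mg at t=0 h): 415·exp(−0.03151·28) = 171.759 mg/L
Dose 2 (350 mg at t=11 h): 350·exp(−0.03151·17) = 204.858 mg/L
Dose 3 (440 mg at t=22 h): 440·exp(−0.03151·6) = 364.211 mg/L
C(28) = 171.759 + 204.858 + 364.211 = 740.829 mg/L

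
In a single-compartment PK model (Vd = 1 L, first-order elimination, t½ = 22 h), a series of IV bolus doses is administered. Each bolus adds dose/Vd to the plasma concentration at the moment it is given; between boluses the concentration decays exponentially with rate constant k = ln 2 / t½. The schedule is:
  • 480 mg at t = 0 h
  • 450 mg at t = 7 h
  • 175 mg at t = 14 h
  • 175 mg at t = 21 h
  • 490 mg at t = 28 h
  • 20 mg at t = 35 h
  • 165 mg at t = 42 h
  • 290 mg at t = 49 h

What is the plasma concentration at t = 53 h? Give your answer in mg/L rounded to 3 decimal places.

k = ln 2 / 22 = 0.03151 per h
Dose 1 (480 mg at t=0 h): 480·exp(−0.03151·53) = 90.372 mg/L
Dose 2 (450 mg at t=7 h): 450·exp(−0.03151·46) = 105.630 mg/L
Dose 3 (175 mg at t=14 h): 175·exp(−0.03151·39) = 51.215 mg/L
Dose 4 (175 mg at t=21 h): 175·exp(−0.03151·32) = 63.852 mg/L
Dose 5 (490 mg at t=28 h): 490·exp(−0.03151·25) = 222.903 mg/L
Dose 6 (20 mg at t=35 h): 20·exp(−0.03151·18) = 11.343 mg/L
Dose 7 (165 mg at t=42 h): 165·exp(−0.03151·11) = 116.673 mg/L
Dose 8 (290 mg at t=49 h): 290·exp(−0.03151·4) = 255.661 mg/L
C(53) = 90.372 + 105.630 + 51.215 + 63.852 + 222.903 + 11.343 + 116.673 + 255.661 = 917.649 mg/L

917.649 mg/L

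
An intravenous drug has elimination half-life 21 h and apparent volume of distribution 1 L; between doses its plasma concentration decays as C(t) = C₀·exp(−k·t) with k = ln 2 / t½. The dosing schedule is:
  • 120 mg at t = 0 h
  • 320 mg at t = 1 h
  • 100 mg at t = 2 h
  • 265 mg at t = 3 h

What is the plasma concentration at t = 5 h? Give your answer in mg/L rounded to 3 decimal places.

720.809 mg/L

k = ln 2 / 21 = 0.03301 per h
Dose 1 (120 mg at t=0 h): 120·exp(−0.03301·5) = 101.744 mg/L
Dose 2 (320 mg at t=1 h): 320·exp(−0.03301·4) = 280.421 mg/L
Dose 3 (100 mg at t=2 h): 100·exp(−0.03301·3) = 90.572 mg/L
Dose 4 (265 mg at t=3 h): 265·exp(−0.03301·2) = 248.071 mg/L
C(5) = 101.744 + 280.421 + 90.572 + 248.071 = 720.809 mg/L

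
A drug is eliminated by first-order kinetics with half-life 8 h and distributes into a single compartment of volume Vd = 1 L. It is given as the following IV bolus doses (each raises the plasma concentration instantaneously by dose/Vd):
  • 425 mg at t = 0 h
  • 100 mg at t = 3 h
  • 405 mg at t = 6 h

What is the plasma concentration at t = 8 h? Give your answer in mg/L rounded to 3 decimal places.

617.905 mg/L

k = ln 2 / 8 = 0.08664 per h
Dose 1 (425 mg at t=0 h): 425·exp(−0.08664·8) = 212.500 mg/L
Dose 2 (100 mg at t=3 h): 100·exp(−0.08664·5) = 64.842 mg/L
Dose 3 (405 mg at t=6 h): 405·exp(−0.08664·2) = 340.563 mg/L
C(8) = 212.500 + 64.842 + 340.563 = 617.905 mg/L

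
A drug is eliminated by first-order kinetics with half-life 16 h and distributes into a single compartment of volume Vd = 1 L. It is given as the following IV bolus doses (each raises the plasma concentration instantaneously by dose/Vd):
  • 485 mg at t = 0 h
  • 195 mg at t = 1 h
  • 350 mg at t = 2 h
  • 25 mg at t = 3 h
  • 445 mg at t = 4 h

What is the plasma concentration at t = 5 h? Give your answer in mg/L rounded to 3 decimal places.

k = ln 2 / 16 = 0.04332 per h
Dose 1 (485 mg at t=0 h): 485·exp(−0.04332·5) = 390.544 mg/L
Dose 2 (195 mg at t=1 h): 195·exp(−0.04332·4) = 163.975 mg/L
Dose 3 (350 mg at t=2 h): 350·exp(−0.04332·3) = 307.344 mg/L
Dose 4 (25 mg at t=3 h): 25·exp(−0.04332·2) = 22.925 mg/L
Dose 5 (445 mg at t=4 h): 445·exp(−0.04332·1) = 426.133 mg/L
C(5) = 390.544 + 163.975 + 307.344 + 22.925 + 426.133 = 1310.921 mg/L

1310.921 mg/L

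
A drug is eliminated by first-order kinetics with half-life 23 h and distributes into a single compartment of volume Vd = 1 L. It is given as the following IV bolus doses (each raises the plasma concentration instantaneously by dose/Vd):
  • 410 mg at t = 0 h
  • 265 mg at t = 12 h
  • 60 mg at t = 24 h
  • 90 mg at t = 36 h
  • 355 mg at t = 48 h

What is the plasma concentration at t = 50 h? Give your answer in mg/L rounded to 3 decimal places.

k = ln 2 / 23 = 0.03014 per h
Dose 1 (410 mg at t=0 h): 410·exp(−0.03014·50) = 90.860 mg/L
Dose 2 (265 mg at t=12 h): 265·exp(−0.03014·38) = 84.313 mg/L
Dose 3 (60 mg at t=24 h): 60·exp(−0.03014·26) = 27.407 mg/L
Dose 4 (90 mg at t=36 h): 90·exp(−0.03014·14) = 59.021 mg/L
Dose 5 (355 mg at t=48 h): 355·exp(−0.03014·2) = 334.235 mg/L
C(50) = 90.860 + 84.313 + 27.407 + 59.021 + 334.235 = 595.835 mg/L

595.835 mg/L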